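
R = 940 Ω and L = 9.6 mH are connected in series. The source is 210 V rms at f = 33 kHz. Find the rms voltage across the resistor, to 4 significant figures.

89.67 V

ω = 2πf = 207300 rad/s
X_L = ωL = 1991 Ω
Z = 940.0 + j1991 Ω
|Z| = √(940.0² + 1991²) = 2201 Ω
I = V/|Z| = 95.40 mA
V_R = I·|Z_R| = 0.09540 × 940.0 = 89.67 V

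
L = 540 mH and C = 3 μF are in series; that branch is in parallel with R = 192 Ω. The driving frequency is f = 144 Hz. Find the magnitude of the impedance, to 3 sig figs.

ω = 2πf = 904.8 rad/s
X_L = ωL = 489 Ω
X_C = 1/(ωC) = 368 Ω
Branch 1: Z₁ = R = 192 Ω
Branch 2 (series LC): Z₂ = j(X_L − X_C) = j120 Ω
Parallel: Z = Z₁Z₂/(Z₁+Z₂), |Z| = 102 Ω, ∠Z = 58.0°

102 Ω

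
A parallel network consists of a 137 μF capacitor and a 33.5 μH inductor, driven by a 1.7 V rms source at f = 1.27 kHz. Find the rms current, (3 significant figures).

ω = 2πf = 7980 rad/s
X_L = ωL = 0.267 Ω
X_C = 1/(ωC) = 0.915 Ω
Parallel: admittances add. Y = 1/(jωL) + jωC
Y = (0 − j2.65) S
|Y| = 2.65 S → |Z| = 1/|Y| = 0.378 Ω, ∠Z = −∠Y = 90.0°
I = V/|Z| = 1.7/0.378 = 4.50 A

4.50 A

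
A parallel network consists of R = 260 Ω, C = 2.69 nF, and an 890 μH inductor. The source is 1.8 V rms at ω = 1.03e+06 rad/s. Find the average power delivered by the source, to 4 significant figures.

X_L = ωL = 916.7 Ω
X_C = 1/(ωC) = 360.9 Ω
Parallel: admittances add. Y = 1/R + 1/(jωL) + jωC
Y = (0.003846 + j0.001680) S
|Y| = 0.004197 S → |Z| = 1/|Y| = 238.3 Ω, ∠Z = −∠Y = -23.59°
I = V/|Z| = 7.555 mA
P = VI cos φ = 1.8 × 0.007555 × cos(-23.59°) = 12.46 mW

12.46 mW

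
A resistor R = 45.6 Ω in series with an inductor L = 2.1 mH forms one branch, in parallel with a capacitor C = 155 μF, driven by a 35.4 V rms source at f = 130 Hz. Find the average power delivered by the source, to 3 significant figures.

ω = 2πf = 816.8 rad/s
X_L = ωL = 1.72 Ω
X_C = 1/(ωC) = 7.90 Ω
Branch 1 (R+jX_L): Z₁ = 45.6 + j1.72 Ω, |Z₁| = 45.6 Ω
Branch 2 (−jX_C): Z₂ = −j7.90 Ω
Parallel: Z = Z₁Z₂/(Z₁+Z₂), |Z| = 7.83 Ω, ∠Z = -80.1°
I = V/|Z| = 4.52 A
P = VI cos φ = 35.4 × 4.52 × cos(-80.1°) = 27.4 W

27.4 W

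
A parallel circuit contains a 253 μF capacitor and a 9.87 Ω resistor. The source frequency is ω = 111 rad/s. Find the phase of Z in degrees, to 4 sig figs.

-15.49°

X_C = 1/(ωC) = 35.61 Ω
Parallel: admittances add. Y = 1/R + jωC
Y = (0.1013 + j0.02808) S
|Y| = 0.1051 S → |Z| = 1/|Y| = 9.511 Ω, ∠Z = −∠Y = -15.49°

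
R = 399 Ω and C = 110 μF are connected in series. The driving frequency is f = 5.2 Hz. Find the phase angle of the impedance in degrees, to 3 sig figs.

ω = 2πf = 32.67 rad/s
X_C = 1/(ωC) = 278 Ω
Z = 399 − j278 Ω
|Z| = √(399² + 278²) = 486 Ω
∠Z = arctan(-278/399) = -34.9°

-34.9°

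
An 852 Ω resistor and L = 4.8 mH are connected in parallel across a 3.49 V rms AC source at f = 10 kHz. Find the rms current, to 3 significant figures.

12.3 mA

ω = 2πf = 62830 rad/s
X_L = ωL = 302 Ω
Parallel: admittances add. Y = 1/R + 1/(jωL)
Y = (0.00117 − j0.00332) S
|Y| = 0.00352 S → |Z| = 1/|Y| = 284 Ω, ∠Z = −∠Y = 70.5°
I = V/|Z| = 3.49/284 = 12.3 mA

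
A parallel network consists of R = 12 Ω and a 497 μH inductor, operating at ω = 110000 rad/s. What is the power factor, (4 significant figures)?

0.9767

X_L = ωL = 54.67 Ω
Parallel: admittances add. Y = 1/R + 1/(jωL)
Y = (0.08333 − j0.01829) S
|Y| = 0.08532 S → |Z| = 1/|Y| = 11.72 Ω, ∠Z = −∠Y = 12.38°
cos φ = cos(12.38°) = 0.9767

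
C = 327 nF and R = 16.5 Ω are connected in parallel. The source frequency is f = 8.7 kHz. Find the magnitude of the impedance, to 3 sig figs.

ω = 2πf = 54660 rad/s
X_C = 1/(ωC) = 55.9 Ω
Parallel: admittances add. Y = 1/R + jωC
Y = (0.0606 + j0.0179) S
|Y| = 0.0632 S → |Z| = 1/|Y| = 15.8 Ω, ∠Z = −∠Y = -16.4°

15.8 Ω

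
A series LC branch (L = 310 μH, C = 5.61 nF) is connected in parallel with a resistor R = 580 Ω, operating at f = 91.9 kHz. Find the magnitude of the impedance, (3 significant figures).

127 Ω

ω = 2πf = 577400 rad/s
X_L = ωL = 179 Ω
X_C = 1/(ωC) = 309 Ω
Branch 1: Z₁ = R = 580 Ω
Branch 2 (series LC): Z₂ = j(X_L − X_C) = −j130 Ω
Parallel: Z = Z₁Z₂/(Z₁+Z₂), |Z| = 127 Ω, ∠Z = -77.4°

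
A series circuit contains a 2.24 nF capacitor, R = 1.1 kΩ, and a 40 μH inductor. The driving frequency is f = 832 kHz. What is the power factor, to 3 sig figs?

0.994

ω = 2πf = 5.228e+06 rad/s
X_L = ωL = 209 Ω
X_C = 1/(ωC) = 85.4 Ω
Net reactance X = X_L − X_C = 124 Ω
Z = 1100 + j124 Ω
|Z| = √(1100² + 124²) = 1110 Ω
∠Z = arctan(124/1100) = 6.42°
cos φ = cos(6.42°) = 0.994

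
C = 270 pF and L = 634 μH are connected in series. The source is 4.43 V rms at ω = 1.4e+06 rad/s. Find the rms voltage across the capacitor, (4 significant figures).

X_L = ωL = 887.6 Ω
X_C = 1/(ωC) = 2646 Ω
Net reactance X = X_L − X_C = -1758 Ω
Z = − j1758 Ω
|Z| = √(0² + 1758²) = 1758 Ω
I = V/|Z| = 2.520 mA
V_C = I·|Z_C| = 0.002520 × 2646 = 6.667 V

6.667 V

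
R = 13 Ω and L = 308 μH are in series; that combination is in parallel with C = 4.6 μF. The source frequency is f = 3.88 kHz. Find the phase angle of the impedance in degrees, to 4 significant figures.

ω = 2πf = 24380 rad/s
X_L = ωL = 7.509 Ω
X_C = 1/(ωC) = 8.917 Ω
Branch 1 (R+jX_L): Z₁ = 13.00 + j7.509 Ω, |Z₁| = 15.01 Ω
Branch 2 (−jX_C): Z₂ = −j8.917 Ω
Parallel: Z = Z₁Z₂/(Z₁+Z₂), |Z| = 10.24 Ω, ∠Z = -53.81°

-53.81°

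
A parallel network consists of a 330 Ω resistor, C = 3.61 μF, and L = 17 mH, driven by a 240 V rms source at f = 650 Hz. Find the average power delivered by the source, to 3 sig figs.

ω = 2πf = 4084 rad/s
X_L = ωL = 69.4 Ω
X_C = 1/(ωC) = 67.8 Ω
Parallel: admittances add. Y = 1/R + 1/(jωL) + jωC
Y = (0.00303 + j0.000340) S
|Y| = 0.00305 S → |Z| = 1/|Y| = 328 Ω, ∠Z = −∠Y = -6.41°
I = V/|Z| = 732 mA
P = VI cos φ = 240 × 0.732 × cos(-6.41°) = 175 W

175 W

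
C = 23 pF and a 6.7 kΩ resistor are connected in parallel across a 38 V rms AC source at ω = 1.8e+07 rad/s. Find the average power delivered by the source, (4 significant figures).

215.5 mW

X_C = 1/(ωC) = 2415 Ω
Parallel: admittances add. Y = 1/R + jωC
Y = (0.0001493 + j0.0004140) S
|Y| = 0.0004401 S → |Z| = 1/|Y| = 2272 Ω, ∠Z = −∠Y = -70.17°
I = V/|Z| = 16.72 mA
P = VI cos φ = 38 × 0.01672 × cos(-70.17°) = 215.5 mW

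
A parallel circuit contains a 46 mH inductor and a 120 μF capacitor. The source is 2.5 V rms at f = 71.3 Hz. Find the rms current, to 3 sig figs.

ω = 2πf = 448.0 rad/s
X_L = ωL = 20.6 Ω
X_C = 1/(ωC) = 18.6 Ω
Parallel: admittances add. Y = 1/(jωL) + jωC
Y = (0 + j0.00523) S
|Y| = 0.00523 S → |Z| = 1/|Y| = 191 Ω, ∠Z = −∠Y = -90.0°
I = V/|Z| = 2.5/191 = 13.1 mA

13.1 mA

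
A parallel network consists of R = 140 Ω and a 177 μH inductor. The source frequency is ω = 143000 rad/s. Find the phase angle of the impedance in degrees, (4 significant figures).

79.75°

X_L = ωL = 25.31 Ω
Parallel: admittances add. Y = 1/R + 1/(jωL)
Y = (0.007143 − j0.03951) S
|Y| = 0.04015 S → |Z| = 1/|Y| = 24.91 Ω, ∠Z = −∠Y = 79.75°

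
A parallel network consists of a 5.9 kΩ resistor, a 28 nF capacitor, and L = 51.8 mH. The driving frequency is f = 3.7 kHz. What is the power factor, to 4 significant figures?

0.6866

ω = 2πf = 23250 rad/s
X_L = ωL = 1204 Ω
X_C = 1/(ωC) = 1536 Ω
Parallel: admittances add. Y = 1/R + 1/(jωL) + jωC
Y = (0.0001695 − j0.0001795) S
|Y| = 0.0002468 S → |Z| = 1/|Y| = 4051 Ω, ∠Z = −∠Y = 46.64°
cos φ = cos(46.64°) = 0.6866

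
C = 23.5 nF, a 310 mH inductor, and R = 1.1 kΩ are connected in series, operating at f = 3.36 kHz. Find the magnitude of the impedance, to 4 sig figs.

4661 Ω

ω = 2πf = 21110 rad/s
X_L = ωL = 6545 Ω
X_C = 1/(ωC) = 2016 Ω
Net reactance X = X_L − X_C = 4529 Ω
Z = 1100 + j4529 Ω
|Z| = √(1100² + 4529²) = 4661 Ω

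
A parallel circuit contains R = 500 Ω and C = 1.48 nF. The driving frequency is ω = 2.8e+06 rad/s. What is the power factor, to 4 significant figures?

0.4347

X_C = 1/(ωC) = 241.3 Ω
Parallel: admittances add. Y = 1/R + jωC
Y = (0.002000 + j0.004144) S
|Y| = 0.004601 S → |Z| = 1/|Y| = 217.3 Ω, ∠Z = −∠Y = -64.24°
cos φ = cos(-64.24°) = 0.4347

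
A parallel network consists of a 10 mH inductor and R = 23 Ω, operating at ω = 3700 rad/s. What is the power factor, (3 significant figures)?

0.849

X_L = ωL = 37.0 Ω
Parallel: admittances add. Y = 1/R + 1/(jωL)
Y = (0.0435 − j0.0270) S
|Y| = 0.0512 S → |Z| = 1/|Y| = 19.5 Ω, ∠Z = −∠Y = 31.9°
cos φ = cos(31.9°) = 0.849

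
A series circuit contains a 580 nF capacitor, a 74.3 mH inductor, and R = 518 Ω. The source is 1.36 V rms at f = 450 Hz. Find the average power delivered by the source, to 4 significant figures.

2.238 mW

ω = 2πf = 2827 rad/s
X_L = ωL = 210.1 Ω
X_C = 1/(ωC) = 609.8 Ω
Net reactance X = X_L − X_C = -399.7 Ω
Z = 518.0 − j399.7 Ω
|Z| = √(518.0² + 399.7²) = 654.3 Ω
∠Z = arctan(-399.7/518.0) = -37.66°
I = V/|Z| = 2.079 mA
P = VI cos φ = 1.36 × 0.002079 × cos(-37.66°) = 2.238 mW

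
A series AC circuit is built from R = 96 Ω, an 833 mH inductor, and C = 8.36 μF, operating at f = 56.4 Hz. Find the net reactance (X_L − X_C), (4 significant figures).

ω = 2πf = 354.4 rad/s
X_L = ωL = 295.2 Ω
X_C = 1/(ωC) = 337.5 Ω
X = 295.2 − 337.5 = -42.36 Ω

-42.36 Ω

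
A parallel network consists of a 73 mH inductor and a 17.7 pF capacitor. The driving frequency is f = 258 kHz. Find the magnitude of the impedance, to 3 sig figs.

49400 Ω

ω = 2πf = 1.621e+06 rad/s
X_L = ωL = 118000 Ω
X_C = 1/(ωC) = 34900 Ω
Parallel: admittances add. Y = 1/(jωL) + jωC
Y = (0 + j2.02e-05) S
|Y| = 2.02e-05 S → |Z| = 1/|Y| = 49400 Ω, ∠Z = −∠Y = -90.0°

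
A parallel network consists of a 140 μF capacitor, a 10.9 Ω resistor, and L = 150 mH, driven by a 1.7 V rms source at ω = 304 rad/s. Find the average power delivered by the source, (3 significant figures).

265 mW

X_L = ωL = 45.6 Ω
X_C = 1/(ωC) = 23.5 Ω
Parallel: admittances add. Y = 1/R + 1/(jωL) + jωC
Y = (0.0917 + j0.0206) S
|Y| = 0.0940 S → |Z| = 1/|Y| = 10.6 Ω, ∠Z = −∠Y = -12.7°
I = V/|Z| = 160 mA
P = VI cos φ = 1.7 × 0.160 × cos(-12.7°) = 265 mW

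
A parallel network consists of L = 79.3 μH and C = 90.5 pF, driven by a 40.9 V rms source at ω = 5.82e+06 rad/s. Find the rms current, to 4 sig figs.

67.08 mA

X_L = ωL = 461.5 Ω
X_C = 1/(ωC) = 1899 Ω
Parallel: admittances add. Y = 1/(jωL) + jωC
Y = (0 − j0.001640) S
|Y| = 0.001640 S → |Z| = 1/|Y| = 609.8 Ω, ∠Z = −∠Y = 90.00°
I = V/|Z| = 40.9/609.8 = 67.08 mA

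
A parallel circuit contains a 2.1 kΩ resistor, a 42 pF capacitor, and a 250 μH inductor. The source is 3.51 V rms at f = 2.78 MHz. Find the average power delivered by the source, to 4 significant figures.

5.867 mW

ω = 2πf = 1.747e+07 rad/s
X_L = ωL = 4367 Ω
X_C = 1/(ωC) = 1363 Ω
Parallel: admittances add. Y = 1/R + 1/(jωL) + jωC
Y = (0.0004762 + j0.0005046) S
|Y| = 0.0006938 S → |Z| = 1/|Y| = 1441 Ω, ∠Z = −∠Y = -46.66°
I = V/|Z| = 2.435 mA
P = VI cos φ = 3.51 × 0.002435 × cos(-46.66°) = 5.867 mW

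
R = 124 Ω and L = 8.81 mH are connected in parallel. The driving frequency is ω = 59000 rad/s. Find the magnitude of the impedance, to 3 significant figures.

X_L = ωL = 520 Ω
Parallel: admittances add. Y = 1/R + 1/(jωL)
Y = (0.00806 − j0.00192) S
|Y| = 0.00829 S → |Z| = 1/|Y| = 121 Ω, ∠Z = −∠Y = 13.4°

121 Ω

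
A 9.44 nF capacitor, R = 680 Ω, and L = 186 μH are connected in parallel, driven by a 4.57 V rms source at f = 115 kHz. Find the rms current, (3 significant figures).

ω = 2πf = 722600 rad/s
X_L = ωL = 134 Ω
X_C = 1/(ωC) = 147 Ω
Parallel: admittances add. Y = 1/R + 1/(jωL) + jωC
Y = (0.00147 − j0.000620) S
|Y| = 0.00160 S → |Z| = 1/|Y| = 627 Ω, ∠Z = −∠Y = 22.8°
I = V/|Z| = 4.57/627 = 7.29 mA

7.29 mA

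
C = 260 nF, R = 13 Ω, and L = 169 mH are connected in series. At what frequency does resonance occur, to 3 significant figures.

ω₀ = 1/√(LC) = 1/√(0.169 × 2.6e-07) = 4771 rad/s
f₀ = ω₀/(2π) = 759 Hz

759 Hz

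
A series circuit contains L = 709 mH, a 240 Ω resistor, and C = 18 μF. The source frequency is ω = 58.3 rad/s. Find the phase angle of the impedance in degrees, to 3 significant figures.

-75.3°

X_L = ωL = 41.3 Ω
X_C = 1/(ωC) = 953 Ω
Net reactance X = X_L − X_C = -912 Ω
Z = 240 − j912 Ω
|Z| = √(240² + 912²) = 943 Ω
∠Z = arctan(-912/240) = -75.3°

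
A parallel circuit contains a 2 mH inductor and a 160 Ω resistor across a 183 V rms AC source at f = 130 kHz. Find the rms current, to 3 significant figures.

ω = 2πf = 816800 rad/s
X_L = ωL = 1630 Ω
Parallel: admittances add. Y = 1/R + 1/(jωL)
Y = (0.00625 − j0.000612) S
|Y| = 0.00628 S → |Z| = 1/|Y| = 159 Ω, ∠Z = −∠Y = 5.59°
I = V/|Z| = 183/159 = 1.15 A

1.15 A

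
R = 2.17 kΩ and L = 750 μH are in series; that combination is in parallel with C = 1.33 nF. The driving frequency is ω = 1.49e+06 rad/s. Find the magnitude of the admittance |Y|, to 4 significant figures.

1.831 mS

X_L = ωL = 1118 Ω
X_C = 1/(ωC) = 504.6 Ω
Branch 1 (R+jX_L): Z₁ = 2170 + j1118 Ω, |Z₁| = 2441 Ω
Branch 2 (−jX_C): Z₂ = −j504.6 Ω
Parallel: Z = Z₁Z₂/(Z₁+Z₂), |Z| = 546.2 Ω, ∠Z = -78.52°
|Y| = 1/|Z| = 1.831 mS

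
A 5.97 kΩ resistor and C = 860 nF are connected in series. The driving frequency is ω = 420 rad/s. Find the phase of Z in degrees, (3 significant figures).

X_C = 1/(ωC) = 2770 Ω
Z = 5970 − j2770 Ω
|Z| = √(5970² + 2770²) = 6580 Ω
∠Z = arctan(-2770/5970) = -24.9°

-24.9°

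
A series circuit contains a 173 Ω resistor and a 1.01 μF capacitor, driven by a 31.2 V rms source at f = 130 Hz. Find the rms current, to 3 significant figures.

25.5 mA

ω = 2πf = 816.8 rad/s
X_C = 1/(ωC) = 1210 Ω
Z = 173 − j1210 Ω
|Z| = √(173² + 1210²) = 1220 Ω
I = V/|Z| = 31.2/1220 = 25.5 mA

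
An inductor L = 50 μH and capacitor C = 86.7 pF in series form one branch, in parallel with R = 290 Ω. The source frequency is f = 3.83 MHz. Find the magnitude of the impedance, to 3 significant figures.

269 Ω

ω = 2πf = 2.406e+07 rad/s
X_L = ωL = 1200 Ω
X_C = 1/(ωC) = 479 Ω
Branch 1: Z₁ = R = 290 Ω
Branch 2 (series LC): Z₂ = j(X_L − X_C) = j724 Ω
Parallel: Z = Z₁Z₂/(Z₁+Z₂), |Z| = 269 Ω, ∠Z = 21.8°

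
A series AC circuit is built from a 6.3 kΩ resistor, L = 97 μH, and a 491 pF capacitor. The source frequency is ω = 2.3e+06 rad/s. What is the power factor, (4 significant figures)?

0.9945

X_L = ωL = 223.1 Ω
X_C = 1/(ωC) = 885.5 Ω
Net reactance X = X_L − X_C = -662.4 Ω
Z = 6300 − j662.4 Ω
|Z| = √(6300² + 662.4²) = 6335 Ω
∠Z = arctan(-662.4/6300) = -6.002°
cos φ = cos(-6.002°) = 0.9945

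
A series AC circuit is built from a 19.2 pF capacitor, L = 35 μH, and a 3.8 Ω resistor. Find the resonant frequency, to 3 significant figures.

ω₀ = 1/√(LC) = 1/√(3.5e-05 × 1.92e-11) = 3.858e+07 rad/s
f₀ = ω₀/(2π) = 6.14 MHz

6.14 MHz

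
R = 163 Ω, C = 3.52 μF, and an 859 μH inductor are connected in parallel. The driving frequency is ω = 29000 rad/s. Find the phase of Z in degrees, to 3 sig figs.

-84.3°

X_L = ωL = 24.9 Ω
X_C = 1/(ωC) = 9.80 Ω
Parallel: admittances add. Y = 1/R + 1/(jωL) + jωC
Y = (0.00613 + j0.0619) S
|Y| = 0.0622 S → |Z| = 1/|Y| = 16.1 Ω, ∠Z = −∠Y = -84.3°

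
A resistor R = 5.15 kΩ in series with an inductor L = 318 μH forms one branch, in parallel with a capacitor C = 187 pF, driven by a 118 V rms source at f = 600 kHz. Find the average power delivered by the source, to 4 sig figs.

ω = 2πf = 3.77e+06 rad/s
X_L = ωL = 1199 Ω
X_C = 1/(ωC) = 1418 Ω
Branch 1 (R+jX_L): Z₁ = 5150 + j1199 Ω, |Z₁| = 5288 Ω
Branch 2 (−jX_C): Z₂ = −j1418 Ω
Parallel: Z = Z₁Z₂/(Z₁+Z₂), |Z| = 1455 Ω, ∠Z = -74.45°
I = V/|Z| = 81.09 mA
P = VI cos φ = 118 × 0.08109 × cos(-74.45°) = 2.565 W

2.565 W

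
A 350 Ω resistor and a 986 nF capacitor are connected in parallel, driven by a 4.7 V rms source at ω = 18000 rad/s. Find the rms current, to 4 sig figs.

X_C = 1/(ωC) = 56.34 Ω
Parallel: admittances add. Y = 1/R + jωC
Y = (0.002857 + j0.01775) S
|Y| = 0.01798 S → |Z| = 1/|Y| = 55.63 Ω, ∠Z = −∠Y = -80.85°
I = V/|Z| = 4.7/55.63 = 84.49 mA

84.49 mA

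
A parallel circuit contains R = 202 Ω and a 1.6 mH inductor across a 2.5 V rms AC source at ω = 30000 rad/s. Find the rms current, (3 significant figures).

X_L = ωL = 48.0 Ω
Parallel: admittances add. Y = 1/R + 1/(jωL)
Y = (0.00495 − j0.0208) S
|Y| = 0.0214 S → |Z| = 1/|Y| = 46.7 Ω, ∠Z = −∠Y = 76.6°
I = V/|Z| = 2.5/46.7 = 53.5 mA

53.5 mA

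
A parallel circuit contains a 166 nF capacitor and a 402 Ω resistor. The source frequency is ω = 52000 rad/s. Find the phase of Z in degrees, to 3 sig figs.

-73.9°

X_C = 1/(ωC) = 116 Ω
Parallel: admittances add. Y = 1/R + jωC
Y = (0.00249 + j0.00863) S
|Y| = 0.00898 S → |Z| = 1/|Y| = 111 Ω, ∠Z = −∠Y = -73.9°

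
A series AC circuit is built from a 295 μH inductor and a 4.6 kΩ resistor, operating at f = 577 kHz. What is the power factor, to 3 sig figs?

0.974

ω = 2πf = 3.625e+06 rad/s
X_L = ωL = 1070 Ω
Z = 4600 + j1070 Ω
|Z| = √(4600² + 1070²) = 4720 Ω
∠Z = arctan(1070/4600) = 13.1°
cos φ = cos(13.1°) = 0.974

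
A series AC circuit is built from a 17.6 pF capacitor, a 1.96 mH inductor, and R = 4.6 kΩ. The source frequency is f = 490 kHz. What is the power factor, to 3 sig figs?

0.347

ω = 2πf = 3.079e+06 rad/s
X_L = ωL = 6030 Ω
X_C = 1/(ωC) = 18500 Ω
Net reactance X = X_L − X_C = -12400 Ω
Z = 4600 − j12400 Ω
|Z| = √(4600² + 12400²) = 13200 Ω
∠Z = arctan(-12400/4600) = -69.7°
cos φ = cos(-69.7°) = 0.347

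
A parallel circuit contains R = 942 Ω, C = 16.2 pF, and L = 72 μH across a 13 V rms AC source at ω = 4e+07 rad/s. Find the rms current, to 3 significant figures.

14.3 mA

X_L = ωL = 2880 Ω
X_C = 1/(ωC) = 1540 Ω
Parallel: admittances add. Y = 1/R + 1/(jωL) + jωC
Y = (0.00106 + j0.000301) S
|Y| = 0.00110 S → |Z| = 1/|Y| = 906 Ω, ∠Z = −∠Y = -15.8°
I = V/|Z| = 13/906 = 14.3 mA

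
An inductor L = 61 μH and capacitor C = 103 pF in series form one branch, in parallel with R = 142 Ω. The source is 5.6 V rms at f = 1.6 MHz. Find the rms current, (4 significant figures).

42.52 mA

ω = 2πf = 1.005e+07 rad/s
X_L = ωL = 613.2 Ω
X_C = 1/(ωC) = 965.7 Ω
Branch 1: Z₁ = R = 142.0 Ω
Branch 2 (series LC): Z₂ = j(X_L − X_C) = −j352.5 Ω
Parallel: Z = Z₁Z₂/(Z₁+Z₂), |Z| = 131.7 Ω, ∠Z = -21.94°
I = V/|Z| = 5.6/131.7 = 42.52 mA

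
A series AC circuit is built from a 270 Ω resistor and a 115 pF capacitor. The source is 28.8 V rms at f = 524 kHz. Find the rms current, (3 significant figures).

10.8 mA

ω = 2πf = 3.292e+06 rad/s
X_C = 1/(ωC) = 2640 Ω
Z = 270 − j2640 Ω
|Z| = √(270² + 2640²) = 2650 Ω
I = V/|Z| = 28.8/2650 = 10.8 mA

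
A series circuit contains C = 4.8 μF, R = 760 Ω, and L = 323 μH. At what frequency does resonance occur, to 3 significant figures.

4.04 kHz

ω₀ = 1/√(LC) = 1/√(0.000323 × 4.8e-06) = 25400 rad/s
f₀ = ω₀/(2π) = 4.04 kHz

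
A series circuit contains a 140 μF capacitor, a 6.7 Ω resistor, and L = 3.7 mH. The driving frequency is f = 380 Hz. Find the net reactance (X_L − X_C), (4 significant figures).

5.843 Ω

ω = 2πf = 2388 rad/s
X_L = ωL = 8.834 Ω
X_C = 1/(ωC) = 2.992 Ω
X = 8.834 − 2.992 = 5.843 Ω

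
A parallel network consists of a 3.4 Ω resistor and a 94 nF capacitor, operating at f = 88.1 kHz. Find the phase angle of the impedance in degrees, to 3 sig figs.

ω = 2πf = 553500 rad/s
X_C = 1/(ωC) = 19.2 Ω
Parallel: admittances add. Y = 1/R + jωC
Y = (0.294 + j0.0520) S
|Y| = 0.299 S → |Z| = 1/|Y| = 3.35 Ω, ∠Z = −∠Y = -10.0°

-10.0°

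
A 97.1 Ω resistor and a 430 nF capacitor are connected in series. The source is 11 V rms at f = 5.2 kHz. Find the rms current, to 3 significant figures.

ω = 2πf = 32670 rad/s
X_C = 1/(ωC) = 71.2 Ω
Z = 97.1 − j71.2 Ω
|Z| = √(97.1² + 71.2²) = 120 Ω
I = V/|Z| = 11/120 = 91.4 mA

91.4 mA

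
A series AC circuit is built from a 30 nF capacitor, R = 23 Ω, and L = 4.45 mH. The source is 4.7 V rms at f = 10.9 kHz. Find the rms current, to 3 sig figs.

ω = 2πf = 68490 rad/s
X_L = ωL = 305 Ω
X_C = 1/(ωC) = 487 Ω
Net reactance X = X_L − X_C = -182 Ω
Z = 23.0 − j182 Ω
|Z| = √(23.0² + 182²) = 183 Ω
I = V/|Z| = 4.7/183 = 25.6 mA

25.6 mA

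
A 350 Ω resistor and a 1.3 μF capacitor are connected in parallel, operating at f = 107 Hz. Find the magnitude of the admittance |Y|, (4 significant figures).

ω = 2πf = 672.3 rad/s
X_C = 1/(ωC) = 1144 Ω
Parallel: admittances add. Y = 1/R + jωC
Y = (0.002857 + j0.0008740) S
|Y| = 0.002988 S → |Z| = 1/|Y| = 334.7 Ω, ∠Z = −∠Y = -17.01°

2.988 mS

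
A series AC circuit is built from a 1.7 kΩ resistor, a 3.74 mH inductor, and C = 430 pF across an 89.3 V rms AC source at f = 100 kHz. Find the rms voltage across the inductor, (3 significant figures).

ω = 2πf = 628300 rad/s
X_L = ωL = 2350 Ω
X_C = 1/(ωC) = 3700 Ω
Net reactance X = X_L − X_C = -1350 Ω
Z = 1700 − j1350 Ω
|Z| = √(1700² + 1350²) = 2170 Ω
I = V/|Z| = 41.1 mA
V_L = I·|Z_L| = 0.0411 × 2350 = 96.6 V

96.6 V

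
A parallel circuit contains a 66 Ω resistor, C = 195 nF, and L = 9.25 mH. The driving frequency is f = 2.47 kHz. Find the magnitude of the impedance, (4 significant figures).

ω = 2πf = 15520 rad/s
X_L = ωL = 143.6 Ω
X_C = 1/(ωC) = 330.4 Ω
Parallel: admittances add. Y = 1/R + 1/(jωL) + jωC
Y = (0.01515 − j0.003940) S
|Y| = 0.01566 S → |Z| = 1/|Y| = 63.88 Ω, ∠Z = −∠Y = 14.58°

63.88 Ω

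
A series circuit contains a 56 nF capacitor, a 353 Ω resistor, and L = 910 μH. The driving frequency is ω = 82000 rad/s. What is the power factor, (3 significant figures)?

X_L = ωL = 74.6 Ω
X_C = 1/(ωC) = 218 Ω
Net reactance X = X_L − X_C = -143 Ω
Z = 353 − j143 Ω
|Z| = √(353² + 143²) = 381 Ω
∠Z = arctan(-143/353) = -22.1°
cos φ = cos(-22.1°) = 0.927

0.927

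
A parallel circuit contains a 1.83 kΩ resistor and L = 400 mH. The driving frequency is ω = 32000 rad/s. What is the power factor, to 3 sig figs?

X_L = ωL = 12800 Ω
Parallel: admittances add. Y = 1/R + 1/(jωL)
Y = (0.000546 − j7.81e-05) S
|Y| = 0.000552 S → |Z| = 1/|Y| = 1810 Ω, ∠Z = −∠Y = 8.14°
cos φ = cos(8.14°) = 0.990

0.990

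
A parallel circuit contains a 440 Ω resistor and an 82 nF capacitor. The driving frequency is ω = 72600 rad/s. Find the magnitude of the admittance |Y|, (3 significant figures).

6.37 mS

X_C = 1/(ωC) = 168 Ω
Parallel: admittances add. Y = 1/R + jωC
Y = (0.00227 + j0.00595) S
|Y| = 0.00637 S → |Z| = 1/|Y| = 157 Ω, ∠Z = −∠Y = -69.1°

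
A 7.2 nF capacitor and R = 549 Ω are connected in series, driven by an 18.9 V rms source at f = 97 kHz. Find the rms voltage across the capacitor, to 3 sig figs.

7.25 V

ω = 2πf = 609500 rad/s
X_C = 1/(ωC) = 228 Ω
Z = 549 − j228 Ω
|Z| = √(549² + 228²) = 594 Ω
I = V/|Z| = 31.8 mA
V_C = I·|Z_C| = 0.0318 × 228 = 7.25 V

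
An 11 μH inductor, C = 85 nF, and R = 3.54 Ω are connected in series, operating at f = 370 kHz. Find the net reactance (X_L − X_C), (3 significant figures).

ω = 2πf = 2.325e+06 rad/s
X_L = ωL = 25.6 Ω
X_C = 1/(ωC) = 5.06 Ω
X = 25.6 − 5.06 = 20.5 Ω

20.5 Ω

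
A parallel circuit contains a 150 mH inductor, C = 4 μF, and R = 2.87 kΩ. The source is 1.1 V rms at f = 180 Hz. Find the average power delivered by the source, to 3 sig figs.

422 μW

ω = 2πf = 1131 rad/s
X_L = ωL = 170 Ω
X_C = 1/(ωC) = 221 Ω
Parallel: admittances add. Y = 1/R + 1/(jωL) + jωC
Y = (0.000348 − j0.00137) S
|Y| = 0.00141 S → |Z| = 1/|Y| = 707 Ω, ∠Z = −∠Y = 75.7°
I = V/|Z| = 1.56 mA
P = VI cos φ = 1.1 × 0.00156 × cos(75.7°) = 422 μW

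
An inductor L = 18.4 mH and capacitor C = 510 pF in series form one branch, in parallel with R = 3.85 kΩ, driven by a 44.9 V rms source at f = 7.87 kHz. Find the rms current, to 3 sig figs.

ω = 2πf = 49450 rad/s
X_L = ωL = 910 Ω
X_C = 1/(ωC) = 39700 Ω
Branch 1: Z₁ = R = 3850 Ω
Branch 2 (series LC): Z₂ = j(X_L − X_C) = −j38700 Ω
Parallel: Z = Z₁Z₂/(Z₁+Z₂), |Z| = 3830 Ω, ∠Z = -5.68°
I = V/|Z| = 44.9/3830 = 11.7 mA

11.7 mA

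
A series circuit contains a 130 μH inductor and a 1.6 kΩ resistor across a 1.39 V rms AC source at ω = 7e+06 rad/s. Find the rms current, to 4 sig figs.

755.2 μA

X_L = ωL = 910.0 Ω
Z = 1600 + j910.0 Ω
|Z| = √(1600² + 910.0²) = 1841 Ω
I = V/|Z| = 1.39/1841 = 755.2 μA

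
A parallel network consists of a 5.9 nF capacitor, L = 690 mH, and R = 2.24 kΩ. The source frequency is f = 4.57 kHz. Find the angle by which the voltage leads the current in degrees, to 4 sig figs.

ω = 2πf = 28710 rad/s
X_L = ωL = 19810 Ω
X_C = 1/(ωC) = 5903 Ω
Parallel: admittances add. Y = 1/R + 1/(jωL) + jωC
Y = (0.0004464 + j0.0001189) S
|Y| = 0.0004620 S → |Z| = 1/|Y| = 2164 Ω, ∠Z = −∠Y = -14.92°

-14.92°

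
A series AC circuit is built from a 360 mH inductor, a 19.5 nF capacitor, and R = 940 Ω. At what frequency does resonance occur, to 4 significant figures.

ω₀ = 1/√(LC) = 1/√(0.36 × 1.95e-08) = 11940 rad/s
f₀ = ω₀/(2π) = 1.900 kHz

1.900 kHz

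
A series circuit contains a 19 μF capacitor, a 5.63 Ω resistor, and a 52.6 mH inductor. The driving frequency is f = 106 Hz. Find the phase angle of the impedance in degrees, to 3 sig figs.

-82.7°

ω = 2πf = 666.0 rad/s
X_L = ωL = 35.0 Ω
X_C = 1/(ωC) = 79.0 Ω
Net reactance X = X_L − X_C = -44.0 Ω
Z = 5.63 − j44.0 Ω
|Z| = √(5.63² + 44.0²) = 44.4 Ω
∠Z = arctan(-44.0/5.63) = -82.7°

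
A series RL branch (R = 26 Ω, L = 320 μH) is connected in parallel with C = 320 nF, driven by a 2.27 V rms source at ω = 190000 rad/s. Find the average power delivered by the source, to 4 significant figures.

30.64 mW

X_L = ωL = 60.80 Ω
X_C = 1/(ωC) = 16.45 Ω
Branch 1 (R+jX_L): Z₁ = 26.00 + j60.80 Ω, |Z₁| = 66.13 Ω
Branch 2 (−jX_C): Z₂ = −j16.45 Ω
Parallel: Z = Z₁Z₂/(Z₁+Z₂), |Z| = 21.15 Ω, ∠Z = -82.77°
I = V/|Z| = 107.3 mA
P = VI cos φ = 2.27 × 0.1073 × cos(-82.77°) = 30.64 mW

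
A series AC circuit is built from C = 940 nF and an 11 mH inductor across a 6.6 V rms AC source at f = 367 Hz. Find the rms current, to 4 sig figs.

ω = 2πf = 2306 rad/s
X_L = ωL = 25.37 Ω
X_C = 1/(ωC) = 461.3 Ω
Net reactance X = X_L − X_C = -436.0 Ω
Z = − j436.0 Ω
|Z| = √(0² + 436.0²) = 436.0 Ω
I = V/|Z| = 6.6/436.0 = 15.14 mA

15.14 mA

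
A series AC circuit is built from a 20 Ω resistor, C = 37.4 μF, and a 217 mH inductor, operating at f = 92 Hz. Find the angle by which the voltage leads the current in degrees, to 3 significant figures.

ω = 2πf = 578.1 rad/s
X_L = ωL = 125 Ω
X_C = 1/(ωC) = 46.3 Ω
Net reactance X = X_L − X_C = 79.2 Ω
Z = 20.0 + j79.2 Ω
|Z| = √(20.0² + 79.2²) = 81.7 Ω
∠Z = arctan(79.2/20.0) = 75.8°

75.8°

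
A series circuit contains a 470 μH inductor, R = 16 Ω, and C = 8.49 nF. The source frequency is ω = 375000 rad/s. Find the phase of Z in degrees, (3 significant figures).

X_L = ωL = 176 Ω
X_C = 1/(ωC) = 314 Ω
Net reactance X = X_L − X_C = -138 Ω
Z = 16.0 − j138 Ω
|Z| = √(16.0² + 138²) = 139 Ω
∠Z = arctan(-138/16.0) = -83.4°

-83.4°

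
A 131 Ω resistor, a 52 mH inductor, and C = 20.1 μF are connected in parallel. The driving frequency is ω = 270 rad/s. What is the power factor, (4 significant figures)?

0.1152

X_L = ωL = 14.04 Ω
X_C = 1/(ωC) = 184.3 Ω
Parallel: admittances add. Y = 1/R + 1/(jωL) + jωC
Y = (0.007634 − j0.06580) S
|Y| = 0.06624 S → |Z| = 1/|Y| = 15.10 Ω, ∠Z = −∠Y = 83.38°
cos φ = cos(83.38°) = 0.1152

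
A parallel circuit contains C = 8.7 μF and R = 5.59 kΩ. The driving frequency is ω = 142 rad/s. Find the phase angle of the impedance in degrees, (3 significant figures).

X_C = 1/(ωC) = 809 Ω
Parallel: admittances add. Y = 1/R + jωC
Y = (0.000179 + j0.00124) S
|Y| = 0.00125 S → |Z| = 1/|Y| = 801 Ω, ∠Z = −∠Y = -81.8°

-81.8°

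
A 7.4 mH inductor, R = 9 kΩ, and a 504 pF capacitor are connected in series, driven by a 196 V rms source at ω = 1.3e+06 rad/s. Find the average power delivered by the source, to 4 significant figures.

2.360 W

X_L = ωL = 9620 Ω
X_C = 1/(ωC) = 1526 Ω
Net reactance X = X_L − X_C = 8094 Ω
Z = 9000 + j8094 Ω
|Z| = √(9000² + 8094²) = 12100 Ω
∠Z = arctan(8094/9000) = 41.97°
I = V/|Z| = 16.19 mA
P = VI cos φ = 196 × 0.01619 × cos(41.97°) = 2.360 W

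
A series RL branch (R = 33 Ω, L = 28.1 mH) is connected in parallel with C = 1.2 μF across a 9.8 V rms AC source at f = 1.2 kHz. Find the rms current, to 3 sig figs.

ω = 2πf = 7540 rad/s
X_L = ωL = 212 Ω
X_C = 1/(ωC) = 111 Ω
Branch 1 (R+jX_L): Z₁ = 33.0 + j212 Ω, |Z₁| = 214 Ω
Branch 2 (−jX_C): Z₂ = −j111 Ω
Parallel: Z = Z₁Z₂/(Z₁+Z₂), |Z| = 222 Ω, ∠Z = -80.8°
I = V/|Z| = 9.8/222 = 44.1 mA

44.1 mA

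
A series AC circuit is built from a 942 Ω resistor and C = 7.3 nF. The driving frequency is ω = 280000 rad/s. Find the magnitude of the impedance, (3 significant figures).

1060 Ω

X_C = 1/(ωC) = 489 Ω
Z = 942 − j489 Ω
|Z| = √(942² + 489²) = 1060 Ω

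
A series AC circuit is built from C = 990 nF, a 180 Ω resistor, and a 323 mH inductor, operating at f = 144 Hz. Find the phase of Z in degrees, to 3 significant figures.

-77.7°

ω = 2πf = 904.8 rad/s
X_L = ωL = 292 Ω
X_C = 1/(ωC) = 1120 Ω
Net reactance X = X_L − X_C = -824 Ω
Z = 180 − j824 Ω
|Z| = √(180² + 824²) = 844 Ω
∠Z = arctan(-824/180) = -77.7°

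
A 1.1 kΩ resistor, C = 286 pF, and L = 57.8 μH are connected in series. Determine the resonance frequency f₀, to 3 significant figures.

ω₀ = 1/√(LC) = 1/√(5.78e-05 × 2.86e-10) = 7.778e+06 rad/s
f₀ = ω₀/(2π) = 1.24 MHz

1.24 MHz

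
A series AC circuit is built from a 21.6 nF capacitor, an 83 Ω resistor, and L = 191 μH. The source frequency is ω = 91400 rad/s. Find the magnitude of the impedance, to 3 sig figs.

496 Ω

X_L = ωL = 17.5 Ω
X_C = 1/(ωC) = 507 Ω
Net reactance X = X_L − X_C = -489 Ω
Z = 83.0 − j489 Ω
|Z| = √(83.0² + 489²) = 496 Ω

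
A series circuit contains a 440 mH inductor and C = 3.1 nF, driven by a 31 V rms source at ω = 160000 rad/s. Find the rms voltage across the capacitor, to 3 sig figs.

0.914 V

X_L = ωL = 70400 Ω
X_C = 1/(ωC) = 2020 Ω
Net reactance X = X_L − X_C = 68400 Ω
Z = j68400 Ω
|Z| = √(0² + 68400²) = 68400 Ω
I = V/|Z| = 453 μA
V_C = I·|Z_C| = 0.000453 × 2020 = 0.914 V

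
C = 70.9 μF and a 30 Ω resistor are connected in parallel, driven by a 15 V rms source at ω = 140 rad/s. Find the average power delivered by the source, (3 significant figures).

7.50 W

X_C = 1/(ωC) = 101 Ω
Parallel: admittances add. Y = 1/R + jωC
Y = (0.0333 + j0.00993) S
|Y| = 0.0348 S → |Z| = 1/|Y| = 28.8 Ω, ∠Z = −∠Y = -16.6°
I = V/|Z| = 522 mA
P = VI cos φ = 15 × 0.522 × cos(-16.6°) = 7.50 W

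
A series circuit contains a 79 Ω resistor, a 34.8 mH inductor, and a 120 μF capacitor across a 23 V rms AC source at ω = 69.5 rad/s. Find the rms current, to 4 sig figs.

X_L = ωL = 2.419 Ω
X_C = 1/(ωC) = 119.9 Ω
Net reactance X = X_L − X_C = -117.5 Ω
Z = 79.00 − j117.5 Ω
|Z| = √(79.00² + 117.5²) = 141.6 Ω
I = V/|Z| = 23/141.6 = 162.5 mA

162.5 mA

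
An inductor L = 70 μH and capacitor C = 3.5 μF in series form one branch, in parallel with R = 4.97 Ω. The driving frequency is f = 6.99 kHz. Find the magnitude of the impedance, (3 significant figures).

ω = 2πf = 43920 rad/s
X_L = ωL = 3.07 Ω
X_C = 1/(ωC) = 6.51 Ω
Branch 1: Z₁ = R = 4.97 Ω
Branch 2 (series LC): Z₂ = j(X_L − X_C) = −j3.43 Ω
Parallel: Z = Z₁Z₂/(Z₁+Z₂), |Z| = 2.82 Ω, ∠Z = -55.4°

2.82 Ω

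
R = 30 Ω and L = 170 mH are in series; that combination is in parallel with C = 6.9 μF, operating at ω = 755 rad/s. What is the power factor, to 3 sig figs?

X_L = ωL = 128 Ω
X_C = 1/(ωC) = 192 Ω
Branch 1 (R+jX_L): Z₁ = 30.0 + j128 Ω, |Z₁| = 132 Ω
Branch 2 (−jX_C): Z₂ = −j192 Ω
Parallel: Z = Z₁Z₂/(Z₁+Z₂), |Z| = 360 Ω, ∠Z = 51.6°
cos φ = cos(51.6°) = 0.621

0.621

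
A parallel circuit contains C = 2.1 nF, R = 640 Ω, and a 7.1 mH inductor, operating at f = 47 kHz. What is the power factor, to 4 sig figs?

0.9958

ω = 2πf = 295300 rad/s
X_L = ωL = 2097 Ω
X_C = 1/(ωC) = 1613 Ω
Parallel: admittances add. Y = 1/R + 1/(jωL) + jωC
Y = (0.001563 + j0.0001432) S
|Y| = 0.001569 S → |Z| = 1/|Y| = 637.3 Ω, ∠Z = −∠Y = -5.237°
cos φ = cos(-5.237°) = 0.9958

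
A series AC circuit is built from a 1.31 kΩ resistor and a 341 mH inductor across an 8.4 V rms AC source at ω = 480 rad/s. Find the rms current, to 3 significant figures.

X_L = ωL = 164 Ω
Z = 1310 + j164 Ω
|Z| = √(1310² + 164²) = 1320 Ω
I = V/|Z| = 8.4/1320 = 6.36 mA

6.36 mA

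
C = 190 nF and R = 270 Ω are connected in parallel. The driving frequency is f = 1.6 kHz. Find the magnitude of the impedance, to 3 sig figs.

ω = 2πf = 10050 rad/s
X_C = 1/(ωC) = 524 Ω
Parallel: admittances add. Y = 1/R + jωC
Y = (0.00370 + j0.00191) S
|Y| = 0.00417 S → |Z| = 1/|Y| = 240 Ω, ∠Z = −∠Y = -27.3°

240 Ω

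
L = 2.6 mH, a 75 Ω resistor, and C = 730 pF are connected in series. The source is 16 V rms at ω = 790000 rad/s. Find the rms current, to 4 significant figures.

48.68 mA

X_L = ωL = 2054 Ω
X_C = 1/(ωC) = 1734 Ω
Net reactance X = X_L − X_C = 320.0 Ω
Z = 75.00 + j320.0 Ω
|Z| = √(75.00² + 320.0²) = 328.7 Ω
I = V/|Z| = 16/328.7 = 48.68 mA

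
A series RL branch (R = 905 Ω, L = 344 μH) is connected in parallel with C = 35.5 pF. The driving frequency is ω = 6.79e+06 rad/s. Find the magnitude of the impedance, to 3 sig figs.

5130 Ω

X_L = ωL = 2340 Ω
X_C = 1/(ωC) = 4150 Ω
Branch 1 (R+jX_L): Z₁ = 905 + j2340 Ω, |Z₁| = 2500 Ω
Branch 2 (−jX_C): Z₂ = −j4150 Ω
Parallel: Z = Z₁Z₂/(Z₁+Z₂), |Z| = 5130 Ω, ∠Z = 42.3°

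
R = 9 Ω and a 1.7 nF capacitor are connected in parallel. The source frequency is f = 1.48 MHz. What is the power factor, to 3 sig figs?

ω = 2πf = 9.299e+06 rad/s
X_C = 1/(ωC) = 63.3 Ω
Parallel: admittances add. Y = 1/R + jωC
Y = (0.111 + j0.0158) S
|Y| = 0.112 S → |Z| = 1/|Y| = 8.91 Ω, ∠Z = −∠Y = -8.10°
cos φ = cos(-8.10°) = 0.990

0.990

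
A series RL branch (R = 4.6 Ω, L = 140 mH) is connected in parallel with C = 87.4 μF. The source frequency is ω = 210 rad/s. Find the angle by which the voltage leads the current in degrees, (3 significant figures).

70.7°

X_L = ωL = 29.4 Ω
X_C = 1/(ωC) = 54.5 Ω
Branch 1 (R+jX_L): Z₁ = 4.60 + j29.4 Ω, |Z₁| = 29.8 Ω
Branch 2 (−jX_C): Z₂ = −j54.5 Ω
Parallel: Z = Z₁Z₂/(Z₁+Z₂), |Z| = 63.6 Ω, ∠Z = 70.7°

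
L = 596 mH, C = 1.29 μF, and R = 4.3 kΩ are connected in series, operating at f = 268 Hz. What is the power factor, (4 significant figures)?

ω = 2πf = 1684 rad/s
X_L = ωL = 1004 Ω
X_C = 1/(ωC) = 460.4 Ω
Net reactance X = X_L − X_C = 543.2 Ω
Z = 4300 + j543.2 Ω
|Z| = √(4300² + 543.2²) = 4334 Ω
∠Z = arctan(543.2/4300) = 7.200°
cos φ = cos(7.200°) = 0.9921

0.9921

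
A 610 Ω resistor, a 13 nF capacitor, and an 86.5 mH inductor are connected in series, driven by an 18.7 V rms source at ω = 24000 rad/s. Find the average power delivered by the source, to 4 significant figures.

129.5 mW

X_L = ωL = 2076 Ω
X_C = 1/(ωC) = 3205 Ω
Net reactance X = X_L − X_C = -1129 Ω
Z = 610.0 − j1129 Ω
|Z| = √(610.0² + 1129²) = 1283 Ω
∠Z = arctan(-1129/610.0) = -61.62°
I = V/|Z| = 14.57 mA
P = VI cos φ = 18.7 × 0.01457 × cos(-61.62°) = 129.5 mW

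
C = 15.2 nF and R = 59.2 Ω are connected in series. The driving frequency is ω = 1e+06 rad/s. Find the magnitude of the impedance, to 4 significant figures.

88.50 Ω

X_C = 1/(ωC) = 65.79 Ω
Z = 59.20 − j65.79 Ω
|Z| = √(59.20² + 65.79²) = 88.50 Ω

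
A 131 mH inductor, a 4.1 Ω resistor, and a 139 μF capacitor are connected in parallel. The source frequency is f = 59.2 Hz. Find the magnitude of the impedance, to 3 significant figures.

ω = 2πf = 372.0 rad/s
X_L = ωL = 48.7 Ω
X_C = 1/(ωC) = 19.3 Ω
Parallel: admittances add. Y = 1/R + 1/(jωL) + jωC
Y = (0.244 + j0.0312) S
|Y| = 0.246 S → |Z| = 1/|Y| = 4.07 Ω, ∠Z = −∠Y = -7.29°

4.07 Ω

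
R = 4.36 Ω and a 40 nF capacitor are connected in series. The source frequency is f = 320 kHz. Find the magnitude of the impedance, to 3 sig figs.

13.2 Ω

ω = 2πf = 2.011e+06 rad/s
X_C = 1/(ωC) = 12.4 Ω
Z = 4.36 − j12.4 Ω
|Z| = √(4.36² + 12.4²) = 13.2 Ω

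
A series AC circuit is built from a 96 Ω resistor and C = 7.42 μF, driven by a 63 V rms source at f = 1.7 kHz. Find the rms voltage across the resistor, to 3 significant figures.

ω = 2πf = 10680 rad/s
X_C = 1/(ωC) = 12.6 Ω
Z = 96.0 − j12.6 Ω
|Z| = √(96.0² + 12.6²) = 96.8 Ω
I = V/|Z| = 651 mA
V_R = I·|Z_R| = 0.651 × 96.0 = 62.5 V

62.5 V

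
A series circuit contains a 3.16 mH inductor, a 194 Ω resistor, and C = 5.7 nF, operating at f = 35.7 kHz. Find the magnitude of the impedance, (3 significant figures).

ω = 2πf = 224300 rad/s
X_L = ωL = 709 Ω
X_C = 1/(ωC) = 782 Ω
Net reactance X = X_L − X_C = -73.3 Ω
Z = 194 − j73.3 Ω
|Z| = √(194² + 73.3²) = 207 Ω

207 Ω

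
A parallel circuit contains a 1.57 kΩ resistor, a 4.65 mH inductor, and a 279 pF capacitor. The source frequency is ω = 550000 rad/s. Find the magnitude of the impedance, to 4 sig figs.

1471 Ω

X_L = ωL = 2558 Ω
X_C = 1/(ωC) = 6517 Ω
Parallel: admittances add. Y = 1/R + 1/(jωL) + jωC
Y = (0.0006369 − j0.0002376) S
|Y| = 0.0006798 S → |Z| = 1/|Y| = 1471 Ω, ∠Z = −∠Y = 20.45°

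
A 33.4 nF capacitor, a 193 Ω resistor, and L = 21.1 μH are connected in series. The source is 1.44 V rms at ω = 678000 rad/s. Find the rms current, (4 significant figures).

X_L = ωL = 14.31 Ω
X_C = 1/(ωC) = 44.16 Ω
Net reactance X = X_L − X_C = -29.85 Ω
Z = 193.0 − j29.85 Ω
|Z| = √(193.0² + 29.85²) = 195.3 Ω
I = V/|Z| = 1.44/195.3 = 7.373 mA

7.373 mA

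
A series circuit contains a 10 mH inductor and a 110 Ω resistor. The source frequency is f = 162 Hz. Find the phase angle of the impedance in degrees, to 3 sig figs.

5.29°

ω = 2πf = 1018 rad/s
X_L = ωL = 10.2 Ω
Z = 110 + j10.2 Ω
|Z| = √(110² + 10.2²) = 110 Ω
∠Z = arctan(10.2/110) = 5.29°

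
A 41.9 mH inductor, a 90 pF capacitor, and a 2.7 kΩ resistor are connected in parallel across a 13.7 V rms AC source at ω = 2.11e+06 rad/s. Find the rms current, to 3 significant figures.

5.63 mA

X_L = ωL = 88400 Ω
X_C = 1/(ωC) = 5270 Ω
Parallel: admittances add. Y = 1/R + 1/(jωL) + jωC
Y = (0.000370 + j0.000179) S
|Y| = 0.000411 S → |Z| = 1/|Y| = 2430 Ω, ∠Z = −∠Y = -25.7°
I = V/|Z| = 13.7/2430 = 5.63 mA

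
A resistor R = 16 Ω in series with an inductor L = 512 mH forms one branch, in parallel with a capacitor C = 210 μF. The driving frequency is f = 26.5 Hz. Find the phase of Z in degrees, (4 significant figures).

ω = 2πf = 166.5 rad/s
X_L = ωL = 85.25 Ω
X_C = 1/(ωC) = 28.60 Ω
Branch 1 (R+jX_L): Z₁ = 16.00 + j85.25 Ω, |Z₁| = 86.74 Ω
Branch 2 (−jX_C): Z₂ = −j28.60 Ω
Parallel: Z = Z₁Z₂/(Z₁+Z₂), |Z| = 42.14 Ω, ∠Z = -84.86°

-84.86°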